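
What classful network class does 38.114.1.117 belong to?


First octet: 38
Binary: 00100110
0xxxxxxx -> Class A (1-126)
Class A, default mask 255.0.0.0 (/8)


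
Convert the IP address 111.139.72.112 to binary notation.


111 = 01101111
139 = 10001011
72 = 01001000
112 = 01110000
Binary: 01101111.10001011.01001000.01110000


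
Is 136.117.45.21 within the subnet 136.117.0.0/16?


Subnet network: 136.117.0.0
Test IP AND mask: 136.117.0.0
Yes, 136.117.45.21 is in 136.117.0.0/16


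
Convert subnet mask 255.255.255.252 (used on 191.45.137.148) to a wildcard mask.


Subnet mask: 255.255.255.252
Wildcard = 255.255.255.255 - subnet mask
255 - 255 = 0
255 - 255 = 0
255 - 255 = 0
255 - 252 = 3
Wildcard: 0.0.0.3


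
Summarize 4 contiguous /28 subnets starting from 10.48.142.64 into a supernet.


Original prefix: /28
Number of subnets: 4 = 2^2
New prefix = 28 - 2 = 26
Supernet: 10.48.142.64/26


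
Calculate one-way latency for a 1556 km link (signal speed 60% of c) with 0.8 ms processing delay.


Speed = 0.6 * 3e5 km/s = 180000 km/s
Propagation delay = 1556 / 180000 = 0.0086 s = 8.6444 ms
Processing delay = 0.8 ms
Total one-way latency = 9.4444 ms


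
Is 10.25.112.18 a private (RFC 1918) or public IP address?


RFC 1918 private ranges:
  10.0.0.0/8 (10.0.0.0 - 10.255.255.255)
  172.16.0.0/12 (172.16.0.0 - 172.31.255.255)
  192.168.0.0/16 (192.168.0.0 - 192.168.255.255)
Private (in 10.0.0.0/8)


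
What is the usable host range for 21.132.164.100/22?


Network: 21.132.164.0
Broadcast: 21.132.167.255
First usable = network + 1
Last usable = broadcast - 1
Range: 21.132.164.1 to 21.132.167.254


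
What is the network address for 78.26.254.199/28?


IP:   01001110.00011010.11111110.11000111
Mask: 11111111.11111111.11111111.11110000
AND operation:
Net:  01001110.00011010.11111110.11000000
Network: 78.26.254.192/28


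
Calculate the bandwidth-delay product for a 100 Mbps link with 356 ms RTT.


BDP = bandwidth * RTT
= 100 Mbps * 356 ms
= 100 * 1e6 * 356 / 1000 bits
= 35600000 bits
= 4450000 bytes
= 4345.7031 KB
BDP = 35600000 bits (4450000 bytes)


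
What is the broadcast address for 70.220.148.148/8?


Network: 70.0.0.0/8
Host bits = 24
Set all host bits to 1:
Broadcast: 70.255.255.255


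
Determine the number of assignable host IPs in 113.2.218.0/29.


Host bits = 32 - 29 = 3
Total addresses = 2^3 = 8
Usable = total - 2 (network and broadcast)
Usable hosts: 6


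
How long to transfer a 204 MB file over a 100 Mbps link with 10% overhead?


Effective throughput = 100 * (1 - 10/100) = 90 Mbps
File size in Mb = 204 * 8 = 1632 Mb
Time = 1632 / 90
Time = 18.1333 seconds


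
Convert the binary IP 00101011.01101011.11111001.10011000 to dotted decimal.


00101011 = 43
01101011 = 107
11111001 = 249
10011000 = 152
IP: 43.107.249.152


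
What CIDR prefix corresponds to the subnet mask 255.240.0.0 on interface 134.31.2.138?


Binary: 11111111.11110000.00000000.00000000
Count leading 1s
Prefix: /12


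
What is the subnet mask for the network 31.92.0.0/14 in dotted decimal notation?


/14 means 14 network bits, 18 host bits
Binary: 11111111111111000000000000000000
Mask: 255.252.0.0


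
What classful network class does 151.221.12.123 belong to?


First octet: 151
Binary: 10010111
10xxxxxx -> Class B (128-191)
Class B, default mask 255.255.0.0 (/16)


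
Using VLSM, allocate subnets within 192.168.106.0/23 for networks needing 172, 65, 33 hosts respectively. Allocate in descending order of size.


172 hosts -> /24 (254 usable): 192.168.106.0/24
65 hosts -> /25 (126 usable): 192.168.107.0/25
33 hosts -> /26 (62 usable): 192.168.107.128/26
Allocation: 192.168.106.0/24 (172 hosts, 254 usable); 192.168.107.0/25 (65 hosts, 126 usable); 192.168.107.128/26 (33 hosts, 62 usable)


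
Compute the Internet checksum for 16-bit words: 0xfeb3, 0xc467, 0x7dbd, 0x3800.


Sum all words (with carry folding):
+ 0xfeb3 = 0xfeb3
+ 0xc467 = 0xc31b
+ 0x7dbd = 0x40d9
+ 0x3800 = 0x78d9
One's complement: ~0x78d9
Checksum = 0x8726


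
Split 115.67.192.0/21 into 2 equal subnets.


New prefix = 21 + 1 = 22
Each subnet has 1024 addresses
  115.67.192.0/22
  115.67.196.0/22
Subnets: 115.67.192.0/22, 115.67.196.0/22


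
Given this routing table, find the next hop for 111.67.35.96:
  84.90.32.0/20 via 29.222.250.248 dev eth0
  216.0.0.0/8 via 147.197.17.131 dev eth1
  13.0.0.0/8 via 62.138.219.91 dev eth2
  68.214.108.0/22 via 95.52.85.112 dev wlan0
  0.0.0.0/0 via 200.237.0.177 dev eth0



Longest prefix match for 111.67.35.96:
  /20 84.90.32.0: no
  /8 216.0.0.0: no
  /8 13.0.0.0: no
  /22 68.214.108.0: no
  /0 0.0.0.0: MATCH
Selected: next-hop 200.237.0.177 via eth0 (matched /0)


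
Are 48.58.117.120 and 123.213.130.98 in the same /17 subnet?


Mask: 255.255.128.0
48.58.117.120 AND mask = 48.58.0.0
123.213.130.98 AND mask = 123.213.128.0
No, different subnets (48.58.0.0 vs 123.213.128.0)


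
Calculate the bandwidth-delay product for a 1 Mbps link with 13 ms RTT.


BDP = bandwidth * RTT
= 1 Mbps * 13 ms
= 1 * 1e6 * 13 / 1000 bits
= 13000 bits
= 1625 bytes
= 1.5869 KB
BDP = 13000 bits (1625 bytes)


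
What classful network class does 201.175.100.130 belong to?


First octet: 201
Binary: 11001001
110xxxxx -> Class C (192-223)
Class C, default mask 255.255.255.0 (/24)


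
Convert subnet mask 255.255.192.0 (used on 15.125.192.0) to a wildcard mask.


Subnet mask: 255.255.192.0
Wildcard = 255.255.255.255 - subnet mask
255 - 255 = 0
255 - 255 = 0
255 - 192 = 63
255 - 0 = 255
Wildcard: 0.0.63.255


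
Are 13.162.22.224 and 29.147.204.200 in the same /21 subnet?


Mask: 255.255.248.0
13.162.22.224 AND mask = 13.162.16.0
29.147.204.200 AND mask = 29.147.200.0
No, different subnets (13.162.16.0 vs 29.147.200.0)


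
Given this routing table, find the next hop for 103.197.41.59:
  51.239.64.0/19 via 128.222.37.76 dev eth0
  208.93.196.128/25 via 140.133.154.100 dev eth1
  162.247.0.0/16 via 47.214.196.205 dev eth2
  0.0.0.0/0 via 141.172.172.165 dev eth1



Longest prefix match for 103.197.41.59:
  /19 51.239.64.0: no
  /25 208.93.196.128: no
  /16 162.247.0.0: no
  /0 0.0.0.0: MATCH
Selected: next-hop 141.172.172.165 via eth1 (matched /0)


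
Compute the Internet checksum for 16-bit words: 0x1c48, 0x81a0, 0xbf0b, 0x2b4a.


Sum all words (with carry folding):
+ 0x1c48 = 0x1c48
+ 0x81a0 = 0x9de8
+ 0xbf0b = 0x5cf4
+ 0x2b4a = 0x883e
One's complement: ~0x883e
Checksum = 0x77c1


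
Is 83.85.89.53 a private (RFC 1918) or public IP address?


RFC 1918 private ranges:
  10.0.0.0/8 (10.0.0.0 - 10.255.255.255)
  172.16.0.0/12 (172.16.0.0 - 172.31.255.255)
  192.168.0.0/16 (192.168.0.0 - 192.168.255.255)
Public (not in any RFC 1918 range)


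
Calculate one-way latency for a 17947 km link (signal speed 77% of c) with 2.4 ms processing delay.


Speed = 0.77 * 3e5 km/s = 231000 km/s
Propagation delay = 17947 / 231000 = 0.0777 s = 77.6926 ms
Processing delay = 2.4 ms
Total one-way latency = 80.0926 ms


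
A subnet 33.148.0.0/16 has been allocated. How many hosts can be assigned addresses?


Host bits = 32 - 16 = 16
Total addresses = 2^16 = 65536
Usable = total - 2 (network and broadcast)
Usable hosts: 65534


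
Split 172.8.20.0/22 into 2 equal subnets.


New prefix = 22 + 1 = 23
Each subnet has 512 addresses
  172.8.20.0/23
  172.8.22.0/23
Subnets: 172.8.20.0/23, 172.8.22.0/23


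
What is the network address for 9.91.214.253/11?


IP:   00001001.01011011.11010110.11111101
Mask: 11111111.11100000.00000000.00000000
AND operation:
Net:  00001001.01000000.00000000.00000000
Network: 9.64.0.0/11


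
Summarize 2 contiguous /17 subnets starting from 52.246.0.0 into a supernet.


Original prefix: /17
Number of subnets: 2 = 2^1
New prefix = 17 - 1 = 16
Supernet: 52.246.0.0/16


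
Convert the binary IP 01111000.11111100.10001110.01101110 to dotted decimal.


01111000 = 120
11111100 = 252
10001110 = 142
01101110 = 110
IP: 120.252.142.110


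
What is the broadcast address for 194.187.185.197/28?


Network: 194.187.185.192/28
Host bits = 4
Set all host bits to 1:
Broadcast: 194.187.185.207


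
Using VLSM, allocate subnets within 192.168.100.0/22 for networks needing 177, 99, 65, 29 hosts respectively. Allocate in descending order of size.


177 hosts -> /24 (254 usable): 192.168.100.0/24
99 hosts -> /25 (126 usable): 192.168.101.0/25
65 hosts -> /25 (126 usable): 192.168.101.128/25
29 hosts -> /27 (30 usable): 192.168.102.0/27
Allocation: 192.168.100.0/24 (177 hosts, 254 usable); 192.168.101.0/25 (99 hosts, 126 usable); 192.168.101.128/25 (65 hosts, 126 usable); 192.168.102.0/27 (29 hosts, 30 usable)


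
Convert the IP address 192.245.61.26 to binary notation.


192 = 11000000
245 = 11110101
61 = 00111101
26 = 00011010
Binary: 11000000.11110101.00111101.00011010


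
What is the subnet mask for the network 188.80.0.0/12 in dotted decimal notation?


/12 means 12 network bits, 20 host bits
Binary: 11111111111100000000000000000000
Mask: 255.240.0.0


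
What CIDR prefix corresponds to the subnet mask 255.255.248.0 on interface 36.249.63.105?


Binary: 11111111.11111111.11111000.00000000
Count leading 1s
Prefix: /21


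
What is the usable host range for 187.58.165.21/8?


Network: 187.0.0.0
Broadcast: 187.255.255.255
First usable = network + 1
Last usable = broadcast - 1
Range: 187.0.0.1 to 187.255.255.254


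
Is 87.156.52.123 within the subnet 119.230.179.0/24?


Subnet network: 119.230.179.0
Test IP AND mask: 87.156.52.0
No, 87.156.52.123 is not in 119.230.179.0/24


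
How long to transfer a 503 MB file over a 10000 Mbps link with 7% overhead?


Effective throughput = 10000 * (1 - 7/100) = 9300 Mbps
File size in Mb = 503 * 8 = 4024 Mb
Time = 4024 / 9300
Time = 0.4327 seconds


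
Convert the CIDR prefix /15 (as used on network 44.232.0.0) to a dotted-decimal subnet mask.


/15 means 15 network bits, 17 host bits
Binary: 11111111111111100000000000000000
Mask: 255.254.0.0


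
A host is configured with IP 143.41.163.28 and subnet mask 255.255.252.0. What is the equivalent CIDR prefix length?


Binary: 11111111.11111111.11111100.00000000
Count leading 1s
Prefix: /22


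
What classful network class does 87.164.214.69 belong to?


First octet: 87
Binary: 01010111
0xxxxxxx -> Class A (1-126)
Class A, default mask 255.0.0.0 (/8)


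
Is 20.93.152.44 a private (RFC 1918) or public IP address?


RFC 1918 private ranges:
  10.0.0.0/8 (10.0.0.0 - 10.255.255.255)
  172.16.0.0/12 (172.16.0.0 - 172.31.255.255)
  192.168.0.0/16 (192.168.0.0 - 192.168.255.255)
Public (not in any RFC 1918 range)


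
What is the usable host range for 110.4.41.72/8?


Network: 110.0.0.0
Broadcast: 110.255.255.255
First usable = network + 1
Last usable = broadcast - 1
Range: 110.0.0.1 to 110.255.255.254


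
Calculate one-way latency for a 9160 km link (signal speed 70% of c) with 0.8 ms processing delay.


Speed = 0.7 * 3e5 km/s = 210000 km/s
Propagation delay = 9160 / 210000 = 0.0436 s = 43.619 ms
Processing delay = 0.8 ms
Total one-way latency = 44.419 ms


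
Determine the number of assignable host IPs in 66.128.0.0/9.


Host bits = 32 - 9 = 23
Total addresses = 2^23 = 8388608
Usable = total - 2 (network and broadcast)
Usable hosts: 8388606


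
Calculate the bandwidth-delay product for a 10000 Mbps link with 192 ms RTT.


BDP = bandwidth * RTT
= 10000 Mbps * 192 ms
= 10000 * 1e6 * 192 / 1000 bits
= 1920000000 bits
= 240000000 bytes
= 234375 KB
BDP = 1920000000 bits (240000000 bytes)


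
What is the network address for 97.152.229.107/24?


IP:   01100001.10011000.11100101.01101011
Mask: 11111111.11111111.11111111.00000000
AND operation:
Net:  01100001.10011000.11100101.00000000
Network: 97.152.229.0/24


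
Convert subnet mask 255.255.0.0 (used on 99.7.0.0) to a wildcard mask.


Subnet mask: 255.255.0.0
Wildcard = 255.255.255.255 - subnet mask
255 - 255 = 0
255 - 255 = 0
255 - 0 = 255
255 - 0 = 255
Wildcard: 0.0.255.255


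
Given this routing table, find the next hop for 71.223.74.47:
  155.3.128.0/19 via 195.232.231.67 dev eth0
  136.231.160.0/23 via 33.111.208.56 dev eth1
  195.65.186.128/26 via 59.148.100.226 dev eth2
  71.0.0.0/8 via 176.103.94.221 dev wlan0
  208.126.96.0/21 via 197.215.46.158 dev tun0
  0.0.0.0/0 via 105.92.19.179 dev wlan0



Longest prefix match for 71.223.74.47:
  /19 155.3.128.0: no
  /23 136.231.160.0: no
  /26 195.65.186.128: no
  /8 71.0.0.0: MATCH
  /21 208.126.96.0: no
  /0 0.0.0.0: MATCH
Selected: next-hop 176.103.94.221 via wlan0 (matched /8)


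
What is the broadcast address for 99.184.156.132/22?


Network: 99.184.156.0/22
Host bits = 10
Set all host bits to 1:
Broadcast: 99.184.159.255


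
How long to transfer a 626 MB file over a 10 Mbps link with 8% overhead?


Effective throughput = 10 * (1 - 8/100) = 9.2 Mbps
File size in Mb = 626 * 8 = 5008 Mb
Time = 5008 / 9.2
Time = 544.3478 seconds


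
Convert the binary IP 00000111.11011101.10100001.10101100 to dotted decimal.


00000111 = 7
11011101 = 221
10100001 = 161
10101100 = 172
IP: 7.221.161.172


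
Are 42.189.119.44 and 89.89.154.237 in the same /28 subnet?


Mask: 255.255.255.240
42.189.119.44 AND mask = 42.189.119.32
89.89.154.237 AND mask = 89.89.154.224
No, different subnets (42.189.119.32 vs 89.89.154.224)


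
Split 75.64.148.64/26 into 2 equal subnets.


New prefix = 26 + 1 = 27
Each subnet has 32 addresses
  75.64.148.64/27
  75.64.148.96/27
Subnets: 75.64.148.64/27, 75.64.148.96/27


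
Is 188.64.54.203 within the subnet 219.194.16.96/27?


Subnet network: 219.194.16.96
Test IP AND mask: 188.64.54.192
No, 188.64.54.203 is not in 219.194.16.96/27


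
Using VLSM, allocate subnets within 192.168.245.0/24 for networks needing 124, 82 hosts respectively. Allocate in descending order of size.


124 hosts -> /25 (126 usable): 192.168.245.0/25
82 hosts -> /25 (126 usable): 192.168.245.128/25
Allocation: 192.168.245.0/25 (124 hosts, 126 usable); 192.168.245.128/25 (82 hosts, 126 usable)


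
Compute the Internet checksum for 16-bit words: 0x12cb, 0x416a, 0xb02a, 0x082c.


Sum all words (with carry folding):
+ 0x12cb = 0x12cb
+ 0x416a = 0x5435
+ 0xb02a = 0x0460
+ 0x082c = 0x0c8c
One's complement: ~0x0c8c
Checksum = 0xf373


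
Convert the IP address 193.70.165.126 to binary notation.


193 = 11000001
70 = 01000110
165 = 10100101
126 = 01111110
Binary: 11000001.01000110.10100101.01111110


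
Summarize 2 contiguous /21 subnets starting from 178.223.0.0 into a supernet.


Original prefix: /21
Number of subnets: 2 = 2^1
New prefix = 21 - 1 = 20
Supernet: 178.223.0.0/20


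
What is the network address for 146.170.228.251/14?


IP:   10010010.10101010.11100100.11111011
Mask: 11111111.11111100.00000000.00000000
AND operation:
Net:  10010010.10101000.00000000.00000000
Network: 146.168.0.0/14


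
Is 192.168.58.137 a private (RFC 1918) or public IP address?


RFC 1918 private ranges:
  10.0.0.0/8 (10.0.0.0 - 10.255.255.255)
  172.16.0.0/12 (172.16.0.0 - 172.31.255.255)
  192.168.0.0/16 (192.168.0.0 - 192.168.255.255)
Private (in 192.168.0.0/16)


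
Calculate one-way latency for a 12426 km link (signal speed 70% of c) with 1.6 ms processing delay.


Speed = 0.7 * 3e5 km/s = 210000 km/s
Propagation delay = 12426 / 210000 = 0.0592 s = 59.1714 ms
Processing delay = 1.6 ms
Total one-way latency = 60.7714 ms


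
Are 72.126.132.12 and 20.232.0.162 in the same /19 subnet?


Mask: 255.255.224.0
72.126.132.12 AND mask = 72.126.128.0
20.232.0.162 AND mask = 20.232.0.0
No, different subnets (72.126.128.0 vs 20.232.0.0)


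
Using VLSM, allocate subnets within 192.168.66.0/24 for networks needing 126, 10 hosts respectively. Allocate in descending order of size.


126 hosts -> /25 (126 usable): 192.168.66.0/25
10 hosts -> /28 (14 usable): 192.168.66.128/28
Allocation: 192.168.66.0/25 (126 hosts, 126 usable); 192.168.66.128/28 (10 hosts, 14 usable)


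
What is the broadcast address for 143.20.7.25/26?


Network: 143.20.7.0/26
Host bits = 6
Set all host bits to 1:
Broadcast: 143.20.7.63


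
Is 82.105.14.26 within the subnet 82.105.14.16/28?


Subnet network: 82.105.14.16
Test IP AND mask: 82.105.14.16
Yes, 82.105.14.26 is in 82.105.14.16/28


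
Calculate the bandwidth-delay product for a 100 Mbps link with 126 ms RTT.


BDP = bandwidth * RTT
= 100 Mbps * 126 ms
= 100 * 1e6 * 126 / 1000 bits
= 12600000 bits
= 1575000 bytes
= 1538.0859 KB
BDP = 12600000 bits (1575000 bytes)


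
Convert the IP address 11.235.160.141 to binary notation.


11 = 00001011
235 = 11101011
160 = 10100000
141 = 10001101
Binary: 00001011.11101011.10100000.10001101


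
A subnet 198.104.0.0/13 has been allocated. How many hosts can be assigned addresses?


Host bits = 32 - 13 = 19
Total addresses = 2^19 = 524288
Usable = total - 2 (network and broadcast)
Usable hosts: 524286


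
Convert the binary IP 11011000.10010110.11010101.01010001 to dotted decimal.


11011000 = 216
10010110 = 150
11010101 = 213
01010001 = 81
IP: 216.150.213.81


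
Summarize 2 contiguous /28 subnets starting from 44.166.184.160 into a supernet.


Original prefix: /28
Number of subnets: 2 = 2^1
New prefix = 28 - 1 = 27
Supernet: 44.166.184.160/27


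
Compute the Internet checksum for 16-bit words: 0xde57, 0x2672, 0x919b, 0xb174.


Sum all words (with carry folding):
+ 0xde57 = 0xde57
+ 0x2672 = 0x04ca
+ 0x919b = 0x9665
+ 0xb174 = 0x47da
One's complement: ~0x47da
Checksum = 0xb825


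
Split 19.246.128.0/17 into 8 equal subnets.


New prefix = 17 + 3 = 20
Each subnet has 4096 addresses
  19.246.128.0/20
  19.246.144.0/20
  19.246.160.0/20
  19.246.176.0/20
  19.246.192.0/20
  19.246.208.0/20
  19.246.224.0/20
  19.246.240.0/20
Subnets: 19.246.128.0/20, 19.246.144.0/20, 19.246.160.0/20, 19.246.176.0/20, 19.246.192.0/20, 19.246.208.0/20, 19.246.224.0/20, 19.246.240.0/20


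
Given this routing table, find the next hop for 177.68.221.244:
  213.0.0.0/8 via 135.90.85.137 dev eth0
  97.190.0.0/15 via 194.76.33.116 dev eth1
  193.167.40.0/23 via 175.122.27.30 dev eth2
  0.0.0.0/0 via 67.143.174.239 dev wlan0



Longest prefix match for 177.68.221.244:
  /8 213.0.0.0: no
  /15 97.190.0.0: no
  /23 193.167.40.0: no
  /0 0.0.0.0: MATCH
Selected: next-hop 67.143.174.239 via wlan0 (matched /0)


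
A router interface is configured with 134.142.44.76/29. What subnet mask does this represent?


/29 means 29 network bits, 3 host bits
Binary: 11111111111111111111111111111000
Mask: 255.255.255.248


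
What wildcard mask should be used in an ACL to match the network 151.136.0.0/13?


Subnet mask: 255.248.0.0
Wildcard = 255.255.255.255 - subnet mask
255 - 255 = 0
255 - 248 = 7
255 - 0 = 255
255 - 0 = 255
Wildcard: 0.7.255.255


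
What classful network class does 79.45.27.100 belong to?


First octet: 79
Binary: 01001111
0xxxxxxx -> Class A (1-126)
Class A, default mask 255.0.0.0 (/8)


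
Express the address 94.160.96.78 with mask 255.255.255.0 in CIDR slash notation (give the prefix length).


Binary: 11111111.11111111.11111111.00000000
Count leading 1s
Prefix: /24


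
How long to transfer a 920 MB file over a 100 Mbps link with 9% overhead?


Effective throughput = 100 * (1 - 9/100) = 91 Mbps
File size in Mb = 920 * 8 = 7360 Mb
Time = 7360 / 91
Time = 80.8791 seconds


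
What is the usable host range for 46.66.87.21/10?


Network: 46.64.0.0
Broadcast: 46.127.255.255
First usable = network + 1
Last usable = broadcast - 1
Range: 46.64.0.1 to 46.127.255.254


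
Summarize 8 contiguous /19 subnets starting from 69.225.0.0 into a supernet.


Original prefix: /19
Number of subnets: 8 = 2^3
New prefix = 19 - 3 = 16
Supernet: 69.225.0.0/16


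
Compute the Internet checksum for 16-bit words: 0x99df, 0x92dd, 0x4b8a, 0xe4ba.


Sum all words (with carry folding):
+ 0x99df = 0x99df
+ 0x92dd = 0x2cbd
+ 0x4b8a = 0x7847
+ 0xe4ba = 0x5d02
One's complement: ~0x5d02
Checksum = 0xa2fd


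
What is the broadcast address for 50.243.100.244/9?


Network: 50.128.0.0/9
Host bits = 23
Set all host bits to 1:
Broadcast: 50.255.255.255


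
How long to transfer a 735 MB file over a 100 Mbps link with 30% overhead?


Effective throughput = 100 * (1 - 30/100) = 70 Mbps
File size in Mb = 735 * 8 = 5880 Mb
Time = 5880 / 70
Time = 84 seconds


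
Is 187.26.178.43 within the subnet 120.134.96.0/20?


Subnet network: 120.134.96.0
Test IP AND mask: 187.26.176.0
No, 187.26.178.43 is not in 120.134.96.0/20


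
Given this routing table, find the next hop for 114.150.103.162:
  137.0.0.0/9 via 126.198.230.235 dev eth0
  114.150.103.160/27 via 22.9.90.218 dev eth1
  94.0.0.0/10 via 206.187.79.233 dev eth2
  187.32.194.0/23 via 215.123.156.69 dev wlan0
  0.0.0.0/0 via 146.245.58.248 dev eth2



Longest prefix match for 114.150.103.162:
  /9 137.0.0.0: no
  /27 114.150.103.160: MATCH
  /10 94.0.0.0: no
  /23 187.32.194.0: no
  /0 0.0.0.0: MATCH
Selected: next-hop 22.9.90.218 via eth1 (matched /27)


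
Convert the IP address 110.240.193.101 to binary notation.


110 = 01101110
240 = 11110000
193 = 11000001
101 = 01100101
Binary: 01101110.11110000.11000001.01100101


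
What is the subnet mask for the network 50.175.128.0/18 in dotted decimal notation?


/18 means 18 network bits, 14 host bits
Binary: 11111111111111111100000000000000
Mask: 255.255.192.0


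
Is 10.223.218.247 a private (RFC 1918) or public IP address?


RFC 1918 private ranges:
  10.0.0.0/8 (10.0.0.0 - 10.255.255.255)
  172.16.0.0/12 (172.16.0.0 - 172.31.255.255)
  192.168.0.0/16 (192.168.0.0 - 192.168.255.255)
Private (in 10.0.0.0/8)


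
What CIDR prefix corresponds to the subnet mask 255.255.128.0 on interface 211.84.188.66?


Binary: 11111111.11111111.10000000.00000000
Count leading 1s
Prefix: /17


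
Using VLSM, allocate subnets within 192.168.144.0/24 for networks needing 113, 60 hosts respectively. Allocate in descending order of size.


113 hosts -> /25 (126 usable): 192.168.144.0/25
60 hosts -> /26 (62 usable): 192.168.144.128/26
Allocation: 192.168.144.0/25 (113 hosts, 126 usable); 192.168.144.128/26 (60 hosts, 62 usable)


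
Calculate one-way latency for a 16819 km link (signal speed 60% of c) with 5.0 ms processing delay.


Speed = 0.6 * 3e5 km/s = 180000 km/s
Propagation delay = 16819 / 180000 = 0.0934 s = 93.4389 ms
Processing delay = 5.0 ms
Total one-way latency = 98.4389 ms


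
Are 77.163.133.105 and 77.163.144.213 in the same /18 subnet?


Mask: 255.255.192.0
77.163.133.105 AND mask = 77.163.128.0
77.163.144.213 AND mask = 77.163.128.0
Yes, same subnet (77.163.128.0)


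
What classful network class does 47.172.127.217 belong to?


First octet: 47
Binary: 00101111
0xxxxxxx -> Class A (1-126)
Class A, default mask 255.0.0.0 (/8)


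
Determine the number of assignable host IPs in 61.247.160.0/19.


Host bits = 32 - 19 = 13
Total addresses = 2^13 = 8192
Usable = total - 2 (network and broadcast)
Usable hosts: 8190


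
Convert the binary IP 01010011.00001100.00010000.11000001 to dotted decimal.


01010011 = 83
00001100 = 12
00010000 = 16
11000001 = 193
IP: 83.12.16.193


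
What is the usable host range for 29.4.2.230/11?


Network: 29.0.0.0
Broadcast: 29.31.255.255
First usable = network + 1
Last usable = broadcast - 1
Range: 29.0.0.1 to 29.31.255.254


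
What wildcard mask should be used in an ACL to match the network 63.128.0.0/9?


Subnet mask: 255.128.0.0
Wildcard = 255.255.255.255 - subnet mask
255 - 255 = 0
255 - 128 = 127
255 - 0 = 255
255 - 0 = 255
Wildcard: 0.127.255.255


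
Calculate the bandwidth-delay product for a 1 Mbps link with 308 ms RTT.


BDP = bandwidth * RTT
= 1 Mbps * 308 ms
= 1 * 1e6 * 308 / 1000 bits
= 308000 bits
= 38500 bytes
= 37.5977 KB
BDP = 308000 bits (38500 bytes)


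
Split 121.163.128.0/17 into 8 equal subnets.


New prefix = 17 + 3 = 20
Each subnet has 4096 addresses
  121.163.128.0/20
  121.163.144.0/20
  121.163.160.0/20
  121.163.176.0/20
  121.163.192.0/20
  121.163.208.0/20
  121.163.224.0/20
  121.163.240.0/20
Subnets: 121.163.128.0/20, 121.163.144.0/20, 121.163.160.0/20, 121.163.176.0/20, 121.163.192.0/20, 121.163.208.0/20, 121.163.224.0/20, 121.163.240.0/20


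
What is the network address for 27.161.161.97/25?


IP:   00011011.10100001.10100001.01100001
Mask: 11111111.11111111.11111111.10000000
AND operation:
Net:  00011011.10100001.10100001.00000000
Network: 27.161.161.0/25


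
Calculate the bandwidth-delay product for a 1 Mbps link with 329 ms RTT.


BDP = bandwidth * RTT
= 1 Mbps * 329 ms
= 1 * 1e6 * 329 / 1000 bits
= 329000 bits
= 41125 bytes
= 40.1611 KB
BDP = 329000 bits (41125 bytes)


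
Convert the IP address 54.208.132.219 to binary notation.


54 = 00110110
208 = 11010000
132 = 10000100
219 = 11011011
Binary: 00110110.11010000.10000100.11011011


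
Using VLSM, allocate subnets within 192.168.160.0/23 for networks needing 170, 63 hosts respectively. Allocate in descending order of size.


170 hosts -> /24 (254 usable): 192.168.160.0/24
63 hosts -> /25 (126 usable): 192.168.161.0/25
Allocation: 192.168.160.0/24 (170 hosts, 254 usable); 192.168.161.0/25 (63 hosts, 126 usable)


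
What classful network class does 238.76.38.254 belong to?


First octet: 238
Binary: 11101110
1110xxxx -> Class D (224-239)
Class D (multicast), default mask N/A


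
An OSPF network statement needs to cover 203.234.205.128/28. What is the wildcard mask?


Subnet mask: 255.255.255.240
Wildcard = 255.255.255.255 - subnet mask
255 - 255 = 0
255 - 255 = 0
255 - 255 = 0
255 - 240 = 15
Wildcard: 0.0.0.15


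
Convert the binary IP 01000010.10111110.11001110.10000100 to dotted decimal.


01000010 = 66
10111110 = 190
11001110 = 206
10000100 = 132
IP: 66.190.206.132


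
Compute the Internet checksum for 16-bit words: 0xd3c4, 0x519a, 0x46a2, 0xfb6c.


Sum all words (with carry folding):
+ 0xd3c4 = 0xd3c4
+ 0x519a = 0x255f
+ 0x46a2 = 0x6c01
+ 0xfb6c = 0x676e
One's complement: ~0x676e
Checksum = 0x9891


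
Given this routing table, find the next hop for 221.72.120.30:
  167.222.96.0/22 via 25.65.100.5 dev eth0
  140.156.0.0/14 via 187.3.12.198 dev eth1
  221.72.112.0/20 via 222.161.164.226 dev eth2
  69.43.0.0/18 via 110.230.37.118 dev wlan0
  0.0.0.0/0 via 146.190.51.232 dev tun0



Longest prefix match for 221.72.120.30:
  /22 167.222.96.0: no
  /14 140.156.0.0: no
  /20 221.72.112.0: MATCH
  /18 69.43.0.0: no
  /0 0.0.0.0: MATCH
Selected: next-hop 222.161.164.226 via eth2 (matched /20)


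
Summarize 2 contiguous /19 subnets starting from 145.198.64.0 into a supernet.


Original prefix: /19
Number of subnets: 2 = 2^1
New prefix = 19 - 1 = 18
Supernet: 145.198.64.0/18


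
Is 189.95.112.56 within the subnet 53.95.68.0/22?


Subnet network: 53.95.68.0
Test IP AND mask: 189.95.112.0
No, 189.95.112.56 is not in 53.95.68.0/22


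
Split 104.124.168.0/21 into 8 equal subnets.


New prefix = 21 + 3 = 24
Each subnet has 256 addresses
  104.124.168.0/24
  104.124.169.0/24
  104.124.170.0/24
  104.124.171.0/24
  104.124.172.0/24
  104.124.173.0/24
  104.124.174.0/24
  104.124.175.0/24
Subnets: 104.124.168.0/24, 104.124.169.0/24, 104.124.170.0/24, 104.124.171.0/24, 104.124.172.0/24, 104.124.173.0/24, 104.124.174.0/24, 104.124.175.0/24


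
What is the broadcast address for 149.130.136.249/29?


Network: 149.130.136.248/29
Host bits = 3
Set all host bits to 1:
Broadcast: 149.130.136.255


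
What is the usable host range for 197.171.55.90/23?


Network: 197.171.54.0
Broadcast: 197.171.55.255
First usable = network + 1
Last usable = broadcast - 1
Range: 197.171.54.1 to 197.171.55.254


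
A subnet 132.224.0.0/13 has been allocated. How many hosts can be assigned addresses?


Host bits = 32 - 13 = 19
Total addresses = 2^19 = 524288
Usable = total - 2 (network and broadcast)
Usable hosts: 524286


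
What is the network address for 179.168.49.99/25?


IP:   10110011.10101000.00110001.01100011
Mask: 11111111.11111111.11111111.10000000
AND operation:
Net:  10110011.10101000.00110001.00000000
Network: 179.168.49.0/25


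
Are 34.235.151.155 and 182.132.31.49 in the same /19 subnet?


Mask: 255.255.224.0
34.235.151.155 AND mask = 34.235.128.0
182.132.31.49 AND mask = 182.132.0.0
No, different subnets (34.235.128.0 vs 182.132.0.0)


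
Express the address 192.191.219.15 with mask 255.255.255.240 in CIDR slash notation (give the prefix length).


Binary: 11111111.11111111.11111111.11110000
Count leading 1s
Prefix: /28


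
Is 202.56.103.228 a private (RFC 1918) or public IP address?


RFC 1918 private ranges:
  10.0.0.0/8 (10.0.0.0 - 10.255.255.255)
  172.16.0.0/12 (172.16.0.0 - 172.31.255.255)
  192.168.0.0/16 (192.168.0.0 - 192.168.255.255)
Public (not in any RFC 1918 range)


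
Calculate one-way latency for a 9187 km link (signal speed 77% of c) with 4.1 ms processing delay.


Speed = 0.77 * 3e5 km/s = 231000 km/s
Propagation delay = 9187 / 231000 = 0.0398 s = 39.7706 ms
Processing delay = 4.1 ms
Total one-way latency = 43.8706 ms


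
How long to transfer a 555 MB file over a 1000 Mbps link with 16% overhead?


Effective throughput = 1000 * (1 - 16/100) = 840 Mbps
File size in Mb = 555 * 8 = 4440 Mb
Time = 4440 / 840
Time = 5.2857 seconds


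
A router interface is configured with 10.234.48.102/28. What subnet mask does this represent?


/28 means 28 network bits, 4 host bits
Binary: 11111111111111111111111111110000
Mask: 255.255.255.240


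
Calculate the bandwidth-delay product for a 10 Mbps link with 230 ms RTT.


BDP = bandwidth * RTT
= 10 Mbps * 230 ms
= 10 * 1e6 * 230 / 1000 bits
= 2300000 bits
= 287500 bytes
= 280.7617 KB
BDP = 2300000 bits (287500 bytes)


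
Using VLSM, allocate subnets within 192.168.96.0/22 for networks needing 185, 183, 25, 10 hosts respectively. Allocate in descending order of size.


185 hosts -> /24 (254 usable): 192.168.96.0/24
183 hosts -> /24 (254 usable): 192.168.97.0/24
25 hosts -> /27 (30 usable): 192.168.98.0/27
10 hosts -> /28 (14 usable): 192.168.98.32/28
Allocation: 192.168.96.0/24 (185 hosts, 254 usable); 192.168.97.0/24 (183 hosts, 254 usable); 192.168.98.0/27 (25 hosts, 30 usable); 192.168.98.32/28 (10 hosts, 14 usable)


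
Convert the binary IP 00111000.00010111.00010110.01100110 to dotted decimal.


00111000 = 56
00010111 = 23
00010110 = 22
01100110 = 102
IP: 56.23.22.102


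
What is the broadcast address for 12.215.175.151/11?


Network: 12.192.0.0/11
Host bits = 21
Set all host bits to 1:
Broadcast: 12.223.255.255


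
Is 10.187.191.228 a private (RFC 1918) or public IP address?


RFC 1918 private ranges:
  10.0.0.0/8 (10.0.0.0 - 10.255.255.255)
  172.16.0.0/12 (172.16.0.0 - 172.31.255.255)
  192.168.0.0/16 (192.168.0.0 - 192.168.255.255)
Private (in 10.0.0.0/8)


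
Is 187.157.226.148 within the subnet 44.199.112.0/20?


Subnet network: 44.199.112.0
Test IP AND mask: 187.157.224.0
No, 187.157.226.148 is not in 44.199.112.0/20


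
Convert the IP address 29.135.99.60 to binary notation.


29 = 00011101
135 = 10000111
99 = 01100011
60 = 00111100
Binary: 00011101.10000111.01100011.00111100


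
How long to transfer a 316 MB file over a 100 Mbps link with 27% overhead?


Effective throughput = 100 * (1 - 27/100) = 73 Mbps
File size in Mb = 316 * 8 = 2528 Mb
Time = 2528 / 73
Time = 34.6301 seconds


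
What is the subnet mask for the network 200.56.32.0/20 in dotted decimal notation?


/20 means 20 network bits, 12 host bits
Binary: 11111111111111111111000000000000
Mask: 255.255.240.0


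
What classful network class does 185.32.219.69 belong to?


First octet: 185
Binary: 10111001
10xxxxxx -> Class B (128-191)
Class B, default mask 255.255.0.0 (/16)


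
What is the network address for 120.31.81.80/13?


IP:   01111000.00011111.01010001.01010000
Mask: 11111111.11111000.00000000.00000000
AND operation:
Net:  01111000.00011000.00000000.00000000
Network: 120.24.0.0/13


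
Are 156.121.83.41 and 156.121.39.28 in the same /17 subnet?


Mask: 255.255.128.0
156.121.83.41 AND mask = 156.121.0.0
156.121.39.28 AND mask = 156.121.0.0
Yes, same subnet (156.121.0.0)


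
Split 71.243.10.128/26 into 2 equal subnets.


New prefix = 26 + 1 = 27
Each subnet has 32 addresses
  71.243.10.128/27
  71.243.10.160/27
Subnets: 71.243.10.128/27, 71.243.10.160/27


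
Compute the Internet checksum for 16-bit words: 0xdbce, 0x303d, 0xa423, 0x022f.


Sum all words (with carry folding):
+ 0xdbce = 0xdbce
+ 0x303d = 0x0c0c
+ 0xa423 = 0xb02f
+ 0x022f = 0xb25e
One's complement: ~0xb25e
Checksum = 0x4da1


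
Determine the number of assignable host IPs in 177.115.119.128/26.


Host bits = 32 - 26 = 6
Total addresses = 2^6 = 64
Usable = total - 2 (network and broadcast)
Usable hosts: 62


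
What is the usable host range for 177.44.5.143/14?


Network: 177.44.0.0
Broadcast: 177.47.255.255
First usable = network + 1
Last usable = broadcast - 1
Range: 177.44.0.1 to 177.47.255.254


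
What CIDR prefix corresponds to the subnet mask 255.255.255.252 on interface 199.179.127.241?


Binary: 11111111.11111111.11111111.11111100
Count leading 1s
Prefix: /30


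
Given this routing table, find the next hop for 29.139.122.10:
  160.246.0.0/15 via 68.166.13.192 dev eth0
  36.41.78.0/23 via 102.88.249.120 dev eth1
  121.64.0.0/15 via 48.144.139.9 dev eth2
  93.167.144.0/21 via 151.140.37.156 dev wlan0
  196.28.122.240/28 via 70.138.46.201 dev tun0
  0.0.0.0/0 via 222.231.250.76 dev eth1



Longest prefix match for 29.139.122.10:
  /15 160.246.0.0: no
  /23 36.41.78.0: no
  /15 121.64.0.0: no
  /21 93.167.144.0: no
  /28 196.28.122.240: no
  /0 0.0.0.0: MATCH
Selected: next-hop 222.231.250.76 via eth1 (matched /0)


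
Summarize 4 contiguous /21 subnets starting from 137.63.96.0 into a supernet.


Original prefix: /21
Number of subnets: 4 = 2^2
New prefix = 21 - 2 = 19
Supernet: 137.63.96.0/19


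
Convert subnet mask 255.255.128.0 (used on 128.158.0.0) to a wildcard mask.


Subnet mask: 255.255.128.0
Wildcard = 255.255.255.255 - subnet mask
255 - 255 = 0
255 - 255 = 0
255 - 128 = 127
255 - 0 = 255
Wildcard: 0.0.127.255


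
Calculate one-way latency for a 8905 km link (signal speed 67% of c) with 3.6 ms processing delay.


Speed = 0.67 * 3e5 km/s = 201000 km/s
Propagation delay = 8905 / 201000 = 0.0443 s = 44.3035 ms
Processing delay = 3.6 ms
Total one-way latency = 47.9035 ms


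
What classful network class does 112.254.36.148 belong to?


First octet: 112
Binary: 01110000
0xxxxxxx -> Class A (1-126)
Class A, default mask 255.0.0.0 (/8)


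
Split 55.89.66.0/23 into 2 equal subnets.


New prefix = 23 + 1 = 24
Each subnet has 256 addresses
  55.89.66.0/24
  55.89.67.0/24
Subnets: 55.89.66.0/24, 55.89.67.0/24


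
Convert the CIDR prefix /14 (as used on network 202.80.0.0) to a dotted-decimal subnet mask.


/14 means 14 network bits, 18 host bits
Binary: 11111111111111000000000000000000
Mask: 255.252.0.0


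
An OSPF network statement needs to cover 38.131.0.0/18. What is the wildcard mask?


Subnet mask: 255.255.192.0
Wildcard = 255.255.255.255 - subnet mask
255 - 255 = 0
255 - 255 = 0
255 - 192 = 63
255 - 0 = 255
Wildcard: 0.0.63.255


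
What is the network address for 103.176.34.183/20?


IP:   01100111.10110000.00100010.10110111
Mask: 11111111.11111111.11110000.00000000
AND operation:
Net:  01100111.10110000.00100000.00000000
Network: 103.176.32.0/20


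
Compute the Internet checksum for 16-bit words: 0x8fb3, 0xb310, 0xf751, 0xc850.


Sum all words (with carry folding):
+ 0x8fb3 = 0x8fb3
+ 0xb310 = 0x42c4
+ 0xf751 = 0x3a16
+ 0xc850 = 0x0267
One's complement: ~0x0267
Checksum = 0xfd98


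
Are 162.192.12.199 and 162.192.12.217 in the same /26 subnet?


Mask: 255.255.255.192
162.192.12.199 AND mask = 162.192.12.192
162.192.12.217 AND mask = 162.192.12.192
Yes, same subnet (162.192.12.192)


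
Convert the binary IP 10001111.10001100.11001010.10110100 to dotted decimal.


10001111 = 143
10001100 = 140
11001010 = 202
10110100 = 180
IP: 143.140.202.180


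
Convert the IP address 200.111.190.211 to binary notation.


200 = 11001000
111 = 01101111
190 = 10111110
211 = 11010011
Binary: 11001000.01101111.10111110.11010011


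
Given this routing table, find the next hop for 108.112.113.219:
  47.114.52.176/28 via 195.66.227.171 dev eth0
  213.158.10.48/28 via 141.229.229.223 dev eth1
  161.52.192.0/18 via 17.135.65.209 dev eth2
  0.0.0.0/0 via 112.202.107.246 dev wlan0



Longest prefix match for 108.112.113.219:
  /28 47.114.52.176: no
  /28 213.158.10.48: no
  /18 161.52.192.0: no
  /0 0.0.0.0: MATCH
Selected: next-hop 112.202.107.246 via wlan0 (matched /0)


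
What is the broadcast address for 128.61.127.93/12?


Network: 128.48.0.0/12
Host bits = 20
Set all host bits to 1:
Broadcast: 128.63.255.255


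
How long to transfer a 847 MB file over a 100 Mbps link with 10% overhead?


Effective throughput = 100 * (1 - 10/100) = 90 Mbps
File size in Mb = 847 * 8 = 6776 Mb
Time = 6776 / 90
Time = 75.2889 seconds


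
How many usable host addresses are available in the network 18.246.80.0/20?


Host bits = 32 - 20 = 12
Total addresses = 2^12 = 4096
Usable = total - 2 (network and broadcast)
Usable hosts: 4094


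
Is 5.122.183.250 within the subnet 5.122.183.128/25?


Subnet network: 5.122.183.128
Test IP AND mask: 5.122.183.128
Yes, 5.122.183.250 is in 5.122.183.128/25


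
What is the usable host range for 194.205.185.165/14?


Network: 194.204.0.0
Broadcast: 194.207.255.255
First usable = network + 1
Last usable = broadcast - 1
Range: 194.204.0.1 to 194.207.255.254


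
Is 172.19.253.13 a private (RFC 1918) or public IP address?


RFC 1918 private ranges:
  10.0.0.0/8 (10.0.0.0 - 10.255.255.255)
  172.16.0.0/12 (172.16.0.0 - 172.31.255.255)
  192.168.0.0/16 (192.168.0.0 - 192.168.255.255)
Private (in 172.16.0.0/12)


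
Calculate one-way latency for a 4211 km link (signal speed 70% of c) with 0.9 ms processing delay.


Speed = 0.7 * 3e5 km/s = 210000 km/s
Propagation delay = 4211 / 210000 = 0.0201 s = 20.0524 ms
Processing delay = 0.9 ms
Total one-way latency = 20.9524 ms


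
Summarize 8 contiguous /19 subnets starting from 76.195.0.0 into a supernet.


Original prefix: /19
Number of subnets: 8 = 2^3
New prefix = 19 - 3 = 16
Supernet: 76.195.0.0/16


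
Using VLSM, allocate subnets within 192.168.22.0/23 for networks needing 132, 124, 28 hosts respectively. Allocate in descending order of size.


132 hosts -> /24 (254 usable): 192.168.22.0/24
124 hosts -> /25 (126 usable): 192.168.23.0/25
28 hosts -> /27 (30 usable): 192.168.23.128/27
Allocation: 192.168.22.0/24 (132 hosts, 254 usable); 192.168.23.0/25 (124 hosts, 126 usable); 192.168.23.128/27 (28 hosts, 30 usable)


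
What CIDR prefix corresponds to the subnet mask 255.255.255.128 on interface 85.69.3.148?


Binary: 11111111.11111111.11111111.10000000
Count leading 1s
Prefix: /25


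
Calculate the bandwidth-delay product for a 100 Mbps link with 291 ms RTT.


BDP = bandwidth * RTT
= 100 Mbps * 291 ms
= 100 * 1e6 * 291 / 1000 bits
= 29100000 bits
= 3637500 bytes
= 3552.2461 KB
BDP = 29100000 bits (3637500 bytes)


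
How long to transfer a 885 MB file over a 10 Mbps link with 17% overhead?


Effective throughput = 10 * (1 - 17/100) = 8.3 Mbps
File size in Mb = 885 * 8 = 7080 Mb
Time = 7080 / 8.3
Time = 853.012 seconds


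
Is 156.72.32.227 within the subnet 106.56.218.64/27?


Subnet network: 106.56.218.64
Test IP AND mask: 156.72.32.224
No, 156.72.32.227 is not in 106.56.218.64/27
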